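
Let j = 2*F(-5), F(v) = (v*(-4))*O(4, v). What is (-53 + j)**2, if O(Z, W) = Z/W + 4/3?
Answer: 9025/9 ≈ 1002.8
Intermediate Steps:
O(Z, W) = 4/3 + Z/W (O(Z, W) = Z/W + 4*(1/3) = Z/W + 4/3 = 4/3 + Z/W)
F(v) = -4*v*(4/3 + 4/v) (F(v) = (v*(-4))*(4/3 + 4/v) = (-4*v)*(4/3 + 4/v) = -4*v*(4/3 + 4/v))
j = 64/3 (j = 2*(-16 - 16/3*(-5)) = 2*(-16 + 80/3) = 2*(32/3) = 64/3 ≈ 21.333)
(-53 + j)**2 = (-53 + 64/3)**2 = (-95/3)**2 = 9025/9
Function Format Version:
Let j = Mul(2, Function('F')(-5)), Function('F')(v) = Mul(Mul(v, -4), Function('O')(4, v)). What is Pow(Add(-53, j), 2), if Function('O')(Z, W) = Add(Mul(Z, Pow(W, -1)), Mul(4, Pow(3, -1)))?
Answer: Rational(9025, 9) ≈ 1002.8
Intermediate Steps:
Function('O')(Z, W) = Add(Rational(4, 3), Mul(Z, Pow(W, -1))) (Function('O')(Z, W) = Add(Mul(Z, Pow(W, -1)), Mul(4, Rational(1, 3))) = Add(Mul(Z, Pow(W, -1)), Rational(4, 3)) = Add(Rational(4, 3), Mul(Z, Pow(W, -1))))
Function('F')(v) = Mul(-4, v, Add(Rational(4, 3), Mul(4, Pow(v, -1)))) (Function('F')(v) = Mul(Mul(v, -4), Add(Rational(4, 3), Mul(4, Pow(v, -1)))) = Mul(Mul(-4, v), Add(Rational(4, 3), Mul(4, Pow(v, -1)))) = Mul(-4, v, Add(Rational(4, 3), Mul(4, Pow(v, -1)))))
j = Rational(64, 3) (j = Mul(2, Add(-16, Mul(Rational(-16, 3), -5))) = Mul(2, Add(-16, Rational(80, 3))) = Mul(2, Rational(32, 3)) = Rational(64, 3) ≈ 21.333)
Pow(Add(-53, j), 2) = Pow(Add(-53, Rational(64, 3)), 2) = Pow(Rational(-95, 3), 2) = Rational(9025, 9)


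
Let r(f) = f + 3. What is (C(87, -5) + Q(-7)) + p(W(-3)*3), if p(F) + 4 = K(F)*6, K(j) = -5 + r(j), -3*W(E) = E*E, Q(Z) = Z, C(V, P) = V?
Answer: 10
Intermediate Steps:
r(f) = 3 + f
W(E) = -E²/3 (W(E) = -E*E/3 = -E²/3)
K(j) = -2 + j (K(j) = -5 + (3 + j) = -2 + j)
p(F) = -16 + 6*F (p(F) = -4 + (-2 + F)*6 = -4 + (-12 + 6*F) = -16 + 6*F)
(C(87, -5) + Q(-7)) + p(W(-3)*3) = (87 - 7) + (-16 + 6*(-⅓*(-3)²*3)) = 80 + (-16 + 6*(-⅓*9*3)) = 80 + (-16 + 6*(-3*3)) = 80 + (-16 + 6*(-9)) = 80 + (-16 - 54) = 80 - 70 = 10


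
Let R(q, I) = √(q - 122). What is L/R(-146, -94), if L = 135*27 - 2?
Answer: -3643*I*√67/134 ≈ -222.53*I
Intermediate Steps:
R(q, I) = √(-122 + q)
L = 3643 (L = 3645 - 2 = 3643)
L/R(-146, -94) = 3643/(√(-122 - 146)) = 3643/(√(-268)) = 3643/((2*I*√67)) = 3643*(-I*√67/134) = -3643*I*√67/134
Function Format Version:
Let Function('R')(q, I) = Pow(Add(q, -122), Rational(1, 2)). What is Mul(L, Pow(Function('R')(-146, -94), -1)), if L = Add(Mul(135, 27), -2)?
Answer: Mul(Rational(-3643, 134), I, Pow(67, Rational(1, 2))) ≈ Mul(-222.53, I)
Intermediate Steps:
Function('R')(q, I) = Pow(Add(-122, q), Rational(1, 2))
L = 3643 (L = Add(3645, -2) = 3643)
Mul(L, Pow(Function('R')(-146, -94), -1)) = Mul(3643, Pow(Pow(Add(-122, -146), Rational(1, 2)), -1)) = Mul(3643, Pow(Pow(-268, Rational(1, 2)), -1)) = Mul(3643, Pow(Mul(2, I, Pow(67, Rational(1, 2))), -1)) = Mul(3643, Mul(Rational(-1, 134), I, Pow(67, Rational(1, 2)))) = Mul(Rational(-3643, 134), I, Pow(67, Rational(1, 2)))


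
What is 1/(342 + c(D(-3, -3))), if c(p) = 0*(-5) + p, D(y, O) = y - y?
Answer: 1/342 ≈ 0.0029240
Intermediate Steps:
D(y, O) = 0
c(p) = p (c(p) = 0 + p = p)
1/(342 + c(D(-3, -3))) = 1/(342 + 0) = 1/342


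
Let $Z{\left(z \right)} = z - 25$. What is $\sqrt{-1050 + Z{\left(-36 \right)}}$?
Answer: $i \sqrt{1111} \approx 33.332 i$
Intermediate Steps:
$Z{\left(z \right)} = -25 + z$ ($Z{\left(z \right)} = z - 25 = -25 + z$)
$\sqrt{-1050 + Z{\left(-36 \right)}} = \sqrt{-1050 - 61} = \sqrt{-1111} = i \sqrt{1111}$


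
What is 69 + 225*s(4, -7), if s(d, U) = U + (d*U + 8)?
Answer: -6006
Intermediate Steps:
s(d, U) = 8 + U + U*d (s(d, U) = U + (U*d + 8) = U + (8 + U*d) = 8 + U + U*d)
69 + 225*s(4, -7) = 69 + 225*(8 - 7 - 7*4) = 69 + 225*(8 - 7 - 28) = 69 + 225*(-27) = 69 - 6075 = -6006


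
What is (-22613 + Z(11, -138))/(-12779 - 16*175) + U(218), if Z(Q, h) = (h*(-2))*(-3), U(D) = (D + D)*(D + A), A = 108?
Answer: 2214360185/15579 ≈ 1.4214e+5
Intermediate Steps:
U(D) = 2*D*(108 + D) (U(D) = (D + D)*(D + 108) = (2*D)*(108 + D) = 2*D*(108 + D))
Z(Q, h) = 6*h (Z(Q, h) = -2*h*(-3) = 6*h)
(-22613 + Z(11, -138))/(-12779 - 16*175) + U(218) = (-22613 + 6*(-138))/(-12779 - 16*175) + 2*218*(108 + 218) = (-22613 - 828)/(-12779 - 2800) + 2*218*326 = -23441/(-15579) + 142136 = -23441*(-1/15579) + 142136 = 23441/15579 + 142136 = 2214360185/15579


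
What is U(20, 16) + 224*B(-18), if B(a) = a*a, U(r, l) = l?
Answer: 72592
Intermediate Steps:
B(a) = a**2
U(20, 16) + 224*B(-18) = 16 + 224*(-18)**2 = 16 + 224*324 = 16 + 72576 = 72592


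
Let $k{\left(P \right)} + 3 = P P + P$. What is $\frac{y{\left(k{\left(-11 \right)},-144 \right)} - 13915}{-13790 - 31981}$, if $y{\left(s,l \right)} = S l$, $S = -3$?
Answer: $\frac{13483}{45771} \approx 0.29458$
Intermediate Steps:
$k{\left(P \right)} = -3 + P + P^{2}$ ($k{\left(P \right)} = -3 + \left(P P + P\right) = -3 + \left(P^{2} + P\right) = -3 + \left(P + P^{2}\right) = -3 + P + P^{2}$)
$y{\left(s,l \right)} = - 3 l$
$\frac{y{\left(k{\left(-11 \right)},-144 \right)} - 13915}{-13790 - 31981} = \frac{\left(-3\right) \left(-144\right) - 13915}{-13790 - 31981} = \frac{432 - 13915}{-45771} = \left(-13483\right) \left(- \frac{1}{45771}\right) = \frac{13483}{45771}$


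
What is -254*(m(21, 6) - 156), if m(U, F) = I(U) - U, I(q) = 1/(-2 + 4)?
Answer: 44831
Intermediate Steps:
I(q) = 1/2
m(U, F) = 1/2 - U
-254*(m(21, 6) - 156) = -254*((1/2 - 1*21) - 156) = -254*((1/2 - 21) - 156) = -254*(-41/2 - 156) = -254*(-353/2) = 44831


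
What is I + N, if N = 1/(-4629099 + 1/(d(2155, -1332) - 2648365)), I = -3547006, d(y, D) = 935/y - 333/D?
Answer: -74967560894155610273539/21135448007178743 ≈ -3.5470e+6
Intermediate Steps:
d(y, D) = -333/D + 935/y
N = -4565780081/21135448007178743 (N = 1/(-4629099 + 1/((-333/(-1332) + 935/2155) - 2648365)) = 1/(-4629099 + 1/((-333*(-1/1332) + 935*(1/2155)) - 2648365)) = 1/(-4629099 + 1/((¼ + 187/431) - 2648365)) = 1/(-4629099 + 1/(1179/1724 - 2648365)) = 1/(-4629099 + 1/(-4565780081/1724)) = 1/(-4629099 - 1724/4565780081) = 1/(-21135448007178743/4565780081) = -4565780081/21135448007178743 ≈ -2.1602e-7)
I + N = -3547006 - 4565780081/21135448007178743 = -74967560894155610273539/21135448007178743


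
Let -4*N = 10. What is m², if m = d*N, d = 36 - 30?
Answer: 225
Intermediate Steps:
d = 6
N = -5/2 (N = -¼*10 = -5/2 ≈ -2.5000)
m = -15 (m = 6*(-5/2) = -15)
m² = (-15)² = 225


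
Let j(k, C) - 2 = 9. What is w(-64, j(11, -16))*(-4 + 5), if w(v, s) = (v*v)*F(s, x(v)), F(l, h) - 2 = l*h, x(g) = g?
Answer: -2875392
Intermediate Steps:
F(l, h) = 2 + h*l (F(l, h) = 2 + l*h = 2 + h*l)
j(k, C) = 11 (j(k, C) = 2 + 9 = 11)
w(v, s) = v²*(2 + s*v) (w(v, s) = (v*v)*(2 + v*s) = v²*(2 + s*v))
w(-64, j(11, -16))*(-4 + 5) = ((-64)²*(2 + 11*(-64)))*(-4 + 5) = (4096*(2 - 704))*1 = (4096*(-702))*1 = -2875392*1 = -2875392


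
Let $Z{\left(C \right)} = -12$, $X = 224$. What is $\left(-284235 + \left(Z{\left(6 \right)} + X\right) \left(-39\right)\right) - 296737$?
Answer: $-589240$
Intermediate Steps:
$\left(-284235 + \left(Z{\left(6 \right)} + X\right) \left(-39\right)\right) - 296737 = \left(-284235 + \left(-12 + 224\right) \left(-39\right)\right) - 296737 = \left(-284235 + 212 \left(-39\right)\right) - 296737 = \left(-284235 - 8268\right) - 296737 = -292503 - 296737 = -589240$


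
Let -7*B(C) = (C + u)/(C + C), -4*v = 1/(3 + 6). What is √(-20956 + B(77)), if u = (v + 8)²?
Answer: I*√644106282358/5544 ≈ 144.76*I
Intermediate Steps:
v = -1/36 (v = -1/(4*(3 + 6)) = -¼/9 = -¼*⅑ = -1/36 ≈ -0.027778)
u = 82369/1296 (u = (-1/36 + 8)² = (287/36)² = 82369/1296 ≈ 63.556)
B(C) = -(82369/1296 + C)/(14*C) (B(C) = -(C + 82369/1296)/(7*(C + C)) = -(82369/1296 + C)/(7*(2*C)) = -(82369/1296 + C)*1/(2*C)/7 = -(82369/1296 + C)/(14*C))
√(-20956 + B(77)) = √(-20956 + (1/18144)*(-82369 - 1296*77)/77) = √(-20956 + (1/18144)*(1/77)*(-82369 - 99792)) = √(-20956 + (1/18144)*(1/77)*(-182161)) = √(-20956 - 26023/199584) = √(-4182508327/199584) = I*√644106282358/5544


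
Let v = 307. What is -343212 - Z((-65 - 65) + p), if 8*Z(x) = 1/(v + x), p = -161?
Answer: -43931137/128 ≈ -3.4321e+5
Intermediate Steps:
Z(x) = 1/(8*(307 + x))
-343212 - Z((-65 - 65) + p) = -343212 - 1/(8*(307 + ((-65 - 65) - 161))) = -343212 - 1/(8*(307 + (-130 - 161))) = -343212 - 1/(8*(307 - 291)) = -343212 - 1/(8*16) = -343212 - 1*1/128 = -343212 - 1/128 = -43931137/128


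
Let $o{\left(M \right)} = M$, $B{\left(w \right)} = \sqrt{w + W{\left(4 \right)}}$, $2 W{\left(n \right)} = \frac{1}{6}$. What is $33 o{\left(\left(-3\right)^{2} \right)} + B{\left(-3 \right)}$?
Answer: $297 + \frac{i \sqrt{105}}{6} \approx 297.0 + 1.7078 i$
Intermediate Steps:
$W{\left(n \right)} = \frac{1}{12}$ ($W{\left(n \right)} = \frac{1}{2 \cdot 6} = \frac{1}{2} \cdot \frac{1}{6} = \frac{1}{12}$)
$B{\left(w \right)} = \sqrt{\frac{1}{12} + w}$ ($B{\left(w \right)} = \sqrt{w + \frac{1}{12}} = \sqrt{\frac{1}{12} + w}$)
$33 o{\left(\left(-3\right)^{2} \right)} + B{\left(-3 \right)} = 33 \left(-3\right)^{2} + \frac{\sqrt{3 + 36 \left(-3\right)}}{6} = 33 \cdot 9 + \frac{\sqrt{3 - 108}}{6} = 297 + \frac{\sqrt{-105}}{6} = 297 + \frac{i \sqrt{105}}{6}$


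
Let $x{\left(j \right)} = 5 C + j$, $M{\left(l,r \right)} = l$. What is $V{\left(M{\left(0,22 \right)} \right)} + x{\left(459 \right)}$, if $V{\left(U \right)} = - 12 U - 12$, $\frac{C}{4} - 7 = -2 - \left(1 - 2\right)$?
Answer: $567$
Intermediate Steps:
$C = 24$ ($C = 28 + 4 \left(-2 - \left(1 - 2\right)\right) = 28 + 4 \left(-2 - -1\right) = 28 + 4 \left(-2 + 1\right) = 28 + 4 \left(-1\right) = 28 - 4 = 24$)
$V{\left(U \right)} = -12 - 12 U$
$x{\left(j \right)} = 120 + j$ ($x{\left(j \right)} = 5 \cdot 24 + j = 120 + j$)
$V{\left(M{\left(0,22 \right)} \right)} + x{\left(459 \right)} = \left(-12 - 0\right) + \left(120 + 459\right) = \left(-12 + 0\right) + 579 = -12 + 579 = 567$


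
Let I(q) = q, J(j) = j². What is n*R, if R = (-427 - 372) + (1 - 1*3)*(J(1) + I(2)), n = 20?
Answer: -16100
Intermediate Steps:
R = -805 (R = (-427 - 372) + (1 - 1*3)*(1² + 2) = -799 + (1 - 3)*(1 + 2) = -799 - 2*3 = -799 - 6 = -805)
n*R = 20*(-805) = -16100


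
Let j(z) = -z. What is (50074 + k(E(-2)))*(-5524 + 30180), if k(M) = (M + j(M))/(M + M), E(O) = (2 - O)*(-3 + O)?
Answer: 1234624544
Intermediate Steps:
E(O) = (-3 + O)*(2 - O)
k(M) = 0 (k(M) = (M - M)/(M + M) = 0/((2*M)) = 0*(1/(2*M)) = 0)
(50074 + k(E(-2)))*(-5524 + 30180) = (50074 + 0)*(-5524 + 30180) = 50074*24656 = 1234624544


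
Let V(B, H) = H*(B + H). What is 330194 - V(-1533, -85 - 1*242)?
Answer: -278026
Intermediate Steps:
330194 - V(-1533, -85 - 1*242) = 330194 - (-85 - 1*242)*(-1533 + (-85 - 1*242)) = 330194 - (-85 - 242)*(-1533 + (-85 - 242)) = 330194 - (-327)*(-1533 - 327) = 330194 - (-327)*(-1860) = 330194 - 1*608220 = 330194 - 608220 = -278026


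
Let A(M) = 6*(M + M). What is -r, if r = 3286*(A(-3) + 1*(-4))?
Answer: 131440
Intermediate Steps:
A(M) = 12*M (A(M) = 6*(2*M) = 12*M)
r = -131440 (r = 3286*(12*(-3) + 1*(-4)) = 3286*(-36 - 4) = 3286*(-40) = -131440)
-r = -1*(-131440) = 131440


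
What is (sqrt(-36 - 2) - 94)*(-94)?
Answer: 8836 - 94*I*sqrt(38) ≈ 8836.0 - 579.46*I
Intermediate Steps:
(sqrt(-36 - 2) - 94)*(-94) = (sqrt(-38) - 94)*(-94) = (I*sqrt(38) - 94)*(-94) = (-94 + I*sqrt(38))*(-94) = 8836 - 94*I*sqrt(38)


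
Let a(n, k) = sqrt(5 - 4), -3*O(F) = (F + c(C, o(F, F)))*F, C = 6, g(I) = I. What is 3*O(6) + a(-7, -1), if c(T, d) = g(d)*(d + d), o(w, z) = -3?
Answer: -143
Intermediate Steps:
c(T, d) = 2*d**2 (c(T, d) = d*(d + d) = d*(2*d) = 2*d**2)
O(F) = -F*(18 + F)/3 (O(F) = -(F + 2*(-3)**2)*F/3 = -(F + 2*9)*F/3 = -(F + 18)*F/3 = -(18 + F)*F/3 = -F*(18 + F)/3)
a(n, k) = 1 (a(n, k) = sqrt(1) = 1)
3*O(6) + a(-7, -1) = 3*(-1/3*6*(18 + 6)) + 1 = 3*(-1/3*6*24) + 1 = 3*(-48) + 1 = -144 + 1 = -143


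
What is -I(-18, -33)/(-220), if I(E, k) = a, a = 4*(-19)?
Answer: -19/55 ≈ -0.34545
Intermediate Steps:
a = -76
I(E, k) = -76
-I(-18, -33)/(-220) = -(-76)/(-220) = -(-76)*(-1)/220 = -1*19/55 = -19/55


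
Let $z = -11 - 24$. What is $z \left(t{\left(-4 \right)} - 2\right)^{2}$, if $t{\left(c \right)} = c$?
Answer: $-1260$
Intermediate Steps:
$z = -35$
$z \left(t{\left(-4 \right)} - 2\right)^{2} = - 35 \left(-4 - 2\right)^{2} = - 35 \left(-6\right)^{2} = \left(-35\right) 36 = -1260$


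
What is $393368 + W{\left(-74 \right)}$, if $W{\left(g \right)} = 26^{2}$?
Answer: $394044$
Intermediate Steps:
$W{\left(g \right)} = 676$
$393368 + W{\left(-74 \right)} = 393368 + 676 = 394044$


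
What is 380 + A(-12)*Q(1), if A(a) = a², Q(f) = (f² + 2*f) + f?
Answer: 956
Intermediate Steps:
Q(f) = f² + 3*f
380 + A(-12)*Q(1) = 380 + (-12)²*(1*(3 + 1)) = 380 + 144*(1*4) = 380 + 144*4 = 380 + 576 = 956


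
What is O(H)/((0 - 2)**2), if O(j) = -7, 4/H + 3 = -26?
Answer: -7/4 ≈ -1.7500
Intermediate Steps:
H = -4/29 (H = 4/(-3 - 26) = 4/(-29) = 4*(-1/29) = -4/29 ≈ -0.13793)
O(H)/((0 - 2)**2) = -7/(0 - 2)**2 = -7/((-2)**2) = -7/4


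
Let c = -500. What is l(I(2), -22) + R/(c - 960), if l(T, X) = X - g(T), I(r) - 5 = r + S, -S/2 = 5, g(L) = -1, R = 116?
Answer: -7694/365 ≈ -21.079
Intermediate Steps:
S = -10 (S = -2*5 = -10)
I(r) = -5 + r (I(r) = 5 + (r - 10) = 5 + (-10 + r) = -5 + r)
l(T, X) = 1 + X (l(T, X) = X - 1*(-1) = X + 1 = 1 + X)
l(I(2), -22) + R/(c - 960) = (1 - 22) + 116/(-500 - 960) = -21 + 116/(-1460) = -21 + 116*(-1/1460) = -21 - 29/365 = -7694/365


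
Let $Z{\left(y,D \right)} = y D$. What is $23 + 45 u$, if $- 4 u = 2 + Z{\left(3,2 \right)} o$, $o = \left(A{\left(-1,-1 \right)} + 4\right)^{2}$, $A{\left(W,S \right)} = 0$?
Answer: $- \frac{2159}{2} \approx -1079.5$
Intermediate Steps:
$o = 16$ ($o = \left(0 + 4\right)^{2} = 4^{2} = 16$)
$Z{\left(y,D \right)} = D y$
$u = - \frac{49}{2}$ ($u = - \frac{2 + 2 \cdot 3 \cdot 16}{4} = - \frac{2 + 6 \cdot 16}{4} = - \frac{2 + 96}{4} = \left(- \frac{1}{4}\right) 98 = - \frac{49}{2} \approx -24.5$)
$23 + 45 u = 23 + 45 \left(- \frac{49}{2}\right) = 23 - \frac{2205}{2} = - \frac{2159}{2}$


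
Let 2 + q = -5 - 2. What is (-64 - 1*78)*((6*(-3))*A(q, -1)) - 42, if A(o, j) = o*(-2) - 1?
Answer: 43410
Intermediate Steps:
q = -9 (q = -2 + (-5 - 2) = -2 - 7 = -9)
A(o, j) = -1 - 2*o (A(o, j) = -2*o - 1 = -1 - 2*o)
(-64 - 1*78)*((6*(-3))*A(q, -1)) - 42 = (-64 - 1*78)*((6*(-3))*(-1 - 2*(-9))) - 42 = (-64 - 78)*(-18*(-1 + 18)) - 42 = -(-2556)*17 - 42 = -142*(-306) - 42 = 43452 - 42 = 43410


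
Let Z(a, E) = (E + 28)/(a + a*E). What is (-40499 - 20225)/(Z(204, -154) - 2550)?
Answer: 105295416/4421693 ≈ 23.813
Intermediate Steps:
Z(a, E) = (28 + E)/(a + E*a)
(-40499 - 20225)/(Z(204, -154) - 2550) = (-40499 - 20225)/((28 - 154)/(204*(1 - 154)) - 2550) = -60724/((1/204)*(-126)/(-153) - 2550) = -60724/((1/204)*(-1/153)*(-126) - 2550) = -60724/(7/1734 - 2550) = -60724/(-4421693/1734) = -60724*(-1734/4421693) = 105295416/4421693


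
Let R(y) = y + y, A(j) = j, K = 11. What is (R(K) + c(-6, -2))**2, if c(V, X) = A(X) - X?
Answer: 484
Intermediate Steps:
c(V, X) = 0 (c(V, X) = X - X = 0)
R(y) = 2*y
(R(K) + c(-6, -2))**2 = (2*11 + 0)**2 = (22 + 0)**2 = 22**2 = 484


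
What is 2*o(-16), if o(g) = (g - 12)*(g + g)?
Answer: 1792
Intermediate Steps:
o(g) = 2*g*(-12 + g) (o(g) = (-12 + g)*(2*g) = 2*g*(-12 + g))
2*o(-16) = 2*(2*(-16)*(-12 - 16)) = 2*(2*(-16)*(-28)) = 2*896 = 1792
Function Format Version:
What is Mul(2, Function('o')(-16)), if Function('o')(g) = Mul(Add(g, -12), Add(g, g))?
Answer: 1792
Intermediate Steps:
Function('o')(g) = Mul(2, g, Add(-12, g)) (Function('o')(g) = Mul(Add(-12, g), Mul(2, g)) = Mul(2, g, Add(-12, g)))
Mul(2, Function('o')(-16)) = Mul(2, Mul(2, -16, Add(-12, -16))) = Mul(2, Mul(2, -16, -28)) = Mul(2, 896) = 1792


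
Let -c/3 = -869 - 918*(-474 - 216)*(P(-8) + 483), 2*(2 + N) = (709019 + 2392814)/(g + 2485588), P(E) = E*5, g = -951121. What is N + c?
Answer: -2583467229943217/3068934 ≈ -8.4181e+8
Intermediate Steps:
P(E) = 5*E
N = -3036035/3068934 (N = -2 + ((709019 + 2392814)/(-951121 + 2485588))/2 = -2 + (3101833/1534467)/2 = -2 + (3101833*(1/1534467))/2 = -2 + (½)*(3101833/1534467) = -2 + 3101833/3068934 = -3036035/3068934 ≈ -0.98928)
c = -841812573 (c = -3*(-869 - 918*(-474 - 216)*(5*(-8) + 483)) = -3*(-869 - (-633420)*(-40 + 483)) = -3*(-869 - (-633420)*443) = -3*(-869 - 918*(-305670)) = -3*(-869 + 280605060) = -3*280604191 = -841812573)
N + c = -3036035/3068934 - 841812573 = -2583467229943217/3068934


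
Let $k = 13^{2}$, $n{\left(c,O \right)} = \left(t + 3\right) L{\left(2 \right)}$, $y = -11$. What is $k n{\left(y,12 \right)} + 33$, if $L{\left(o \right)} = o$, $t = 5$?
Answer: $2737$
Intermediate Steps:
$n{\left(c,O \right)} = 16$ ($n{\left(c,O \right)} = \left(5 + 3\right) 2 = 8 \cdot 2 = 16$)
$k = 169$
$k n{\left(y,12 \right)} + 33 = 169 \cdot 16 + 33 = 2704 + 33 = 2737$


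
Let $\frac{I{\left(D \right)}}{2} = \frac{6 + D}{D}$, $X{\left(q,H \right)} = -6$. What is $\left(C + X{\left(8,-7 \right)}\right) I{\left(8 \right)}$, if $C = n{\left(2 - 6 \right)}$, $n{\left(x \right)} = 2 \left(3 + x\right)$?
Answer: $-28$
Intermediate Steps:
$I{\left(D \right)} = \frac{2 \left(6 + D\right)}{D}$ ($I{\left(D \right)} = 2 \frac{6 + D}{D} = \frac{2 \left(6 + D\right)}{D}$)
$n{\left(x \right)} = 6 + 2 x$
$C = -2$ ($C = 6 + 2 \left(2 - 6\right) = 6 + 2 \left(-4\right) = 6 - 8 = -2$)
$\left(C + X{\left(8,-7 \right)}\right) I{\left(8 \right)} = \left(-2 - 6\right) \left(2 + \frac{12}{8}\right) = - 8 \left(2 + 12 \cdot \frac{1}{8}\right) = - 8 \left(2 + \frac{3}{2}\right) = \left(-8\right) \frac{7}{2} = -28$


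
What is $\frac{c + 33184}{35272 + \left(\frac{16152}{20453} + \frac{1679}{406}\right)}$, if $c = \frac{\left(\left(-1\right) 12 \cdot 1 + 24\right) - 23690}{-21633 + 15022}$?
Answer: $\frac{1821905367953636}{1936604484000945} \approx 0.94077$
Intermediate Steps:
$c = \frac{23678}{6611}$ ($c = \frac{\left(\left(-12\right) 1 + 24\right) - 23690}{-6611} = \left(\left(-12 + 24\right) - 23690\right) \left(- \frac{1}{6611}\right) = \left(12 - 23690\right) \left(- \frac{1}{6611}\right) = \left(-23678\right) \left(- \frac{1}{6611}\right) = \frac{23678}{6611} \approx 3.5816$)
$\frac{c + 33184}{35272 + \left(\frac{16152}{20453} + \frac{1679}{406}\right)} = \frac{\frac{23678}{6611} + 33184}{35272 + \left(\frac{16152}{20453} + \frac{1679}{406}\right)} = \frac{219403102}{6611 \left(35272 + \left(16152 \cdot \frac{1}{20453} + 1679 \cdot \frac{1}{406}\right)\right)} = \frac{219403102}{6611 \left(35272 + \left(\frac{16152}{20453} + \frac{1679}{406}\right)\right)} = \frac{219403102}{6611 \left(35272 + \frac{40898299}{8303918}\right)} = \frac{219403102}{6611 \cdot \frac{292936693995}{8303918}} = \frac{219403102}{6611} \cdot \frac{8303918}{292936693995} = \frac{1821905367953636}{1936604484000945}$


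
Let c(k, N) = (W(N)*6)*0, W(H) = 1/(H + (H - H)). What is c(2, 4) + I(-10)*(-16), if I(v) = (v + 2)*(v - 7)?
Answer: -2176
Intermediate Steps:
W(H) = 1/H (W(H) = 1/(H + 0) = 1/H)
I(v) = (-7 + v)*(2 + v) (I(v) = (2 + v)*(-7 + v) = (-7 + v)*(2 + v))
c(k, N) = 0 (c(k, N) = (6/N)*0 = 0)
c(2, 4) + I(-10)*(-16) = 0 + (-14 + (-10)² - 5*(-10))*(-16) = 0 + (-14 + 100 + 50)*(-16) = 0 + 136*(-16) = 0 - 2176 = -2176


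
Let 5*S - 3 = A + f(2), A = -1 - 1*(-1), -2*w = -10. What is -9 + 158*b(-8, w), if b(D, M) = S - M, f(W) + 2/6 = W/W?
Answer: -10247/15 ≈ -683.13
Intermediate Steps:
w = 5 (w = -½*(-10) = 5)
f(W) = ⅔ (f(W) = -⅓ + W/W = -⅓ + 1 = ⅔)
A = 0 (A = -1 + 1 = 0)
S = 11/15 (S = ⅗ + (0 + ⅔)/5 = ⅗ + (⅕)*(⅔) = ⅗ + 2/15 = 11/15 ≈ 0.73333)
b(D, M) = 11/15 - M
-9 + 158*b(-8, w) = -9 + 158*(11/15 - 1*5) = -9 + 158*(11/15 - 5) = -9 + 158*(-64/15) = -9 - 10112/15 = -10247/15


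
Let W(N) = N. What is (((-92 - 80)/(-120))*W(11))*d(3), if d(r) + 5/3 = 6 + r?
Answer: 5203/45 ≈ 115.62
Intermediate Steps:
d(r) = 13/3 + r (d(r) = -5/3 + (6 + r) = 13/3 + r)
(((-92 - 80)/(-120))*W(11))*d(3) = (((-92 - 80)/(-120))*11)*(13/3 + 3) = (-172*(-1/120)*11)*(22/3) = ((43/30)*11)*(22/3) = (473/30)*(22/3) = 5203/45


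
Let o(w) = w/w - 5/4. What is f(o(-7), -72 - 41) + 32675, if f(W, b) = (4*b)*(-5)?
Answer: 34935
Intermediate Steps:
o(w) = -¼ (o(w) = 1 - 5*¼ = 1 - 5/4 = -¼)
f(W, b) = -20*b
f(o(-7), -72 - 41) + 32675 = -20*(-72 - 41) + 32675 = -20*(-113) + 32675 = 2260 + 32675 = 34935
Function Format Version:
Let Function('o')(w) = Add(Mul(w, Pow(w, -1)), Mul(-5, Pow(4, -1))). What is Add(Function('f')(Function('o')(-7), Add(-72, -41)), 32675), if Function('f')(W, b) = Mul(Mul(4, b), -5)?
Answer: 34935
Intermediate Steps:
Function('o')(w) = Rational(-1, 4) (Function('o')(w) = Add(1, Mul(-5, Rational(1, 4))) = Add(1, Rational(-5, 4)) = Rational(-1, 4))
Function('f')(W, b) = Mul(-20, b)
Add(Function('f')(Function('o')(-7), Add(-72, -41)), 32675) = Add(Mul(-20, Add(-72, -41)), 32675) = Add(Mul(-20, -113), 32675) = Add(2260, 32675) = 34935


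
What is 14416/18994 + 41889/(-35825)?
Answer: -139593233/340230025 ≈ -0.41029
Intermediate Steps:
14416/18994 + 41889/(-35825) = 14416*(1/18994) + 41889*(-1/35825) = 7208/9497 - 41889/35825 = -139593233/340230025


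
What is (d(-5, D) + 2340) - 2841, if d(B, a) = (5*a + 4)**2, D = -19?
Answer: 7780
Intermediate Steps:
d(B, a) = (4 + 5*a)**2
(d(-5, D) + 2340) - 2841 = ((4 + 5*(-19))**2 + 2340) - 2841 = ((4 - 95)**2 + 2340) - 2841 = ((-91)**2 + 2340) - 2841 = (8281 + 2340) - 2841 = 10621 - 2841 = 7780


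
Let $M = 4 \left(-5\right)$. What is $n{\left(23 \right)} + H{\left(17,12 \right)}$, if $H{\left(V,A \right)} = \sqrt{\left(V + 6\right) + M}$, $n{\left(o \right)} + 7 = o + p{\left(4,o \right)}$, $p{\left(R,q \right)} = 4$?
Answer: $20 + \sqrt{3} \approx 21.732$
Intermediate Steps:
$M = -20$
$n{\left(o \right)} = -3 + o$ ($n{\left(o \right)} = -7 + \left(o + 4\right) = -7 + \left(4 + o\right) = -3 + o$)
$H{\left(V,A \right)} = \sqrt{-14 + V}$ ($H{\left(V,A \right)} = \sqrt{\left(V + 6\right) - 20} = \sqrt{\left(6 + V\right) - 20} = \sqrt{-14 + V}$)
$n{\left(23 \right)} + H{\left(17,12 \right)} = \left(-3 + 23\right) + \sqrt{-14 + 17} = 20 + \sqrt{3}$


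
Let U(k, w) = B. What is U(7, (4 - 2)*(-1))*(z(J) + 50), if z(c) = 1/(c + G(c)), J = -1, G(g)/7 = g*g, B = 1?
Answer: 301/6 ≈ 50.167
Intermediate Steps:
G(g) = 7*g**2 (G(g) = 7*(g*g) = 7*g**2)
U(k, w) = 1
z(c) = 1/(c + 7*c**2)
U(7, (4 - 2)*(-1))*(z(J) + 50) = 1*(1/((-1)*(1 + 7*(-1))) + 50) = 1*(-1/(1 - 7) + 50) = 1*(-1/(-6) + 50) = 1*(-1*(-1/6) + 50) = 1*(1/6 + 50) = 1*(301/6) = 301/6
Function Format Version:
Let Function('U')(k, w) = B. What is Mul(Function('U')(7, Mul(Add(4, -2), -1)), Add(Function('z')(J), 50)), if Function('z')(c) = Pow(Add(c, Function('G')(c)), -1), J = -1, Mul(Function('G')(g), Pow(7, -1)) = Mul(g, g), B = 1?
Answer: Rational(301, 6) ≈ 50.167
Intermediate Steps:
Function('G')(g) = Mul(7, Pow(g, 2)) (Function('G')(g) = Mul(7, Mul(g, g)) = Mul(7, Pow(g, 2)))
Function('U')(k, w) = 1
Function('z')(c) = Pow(Add(c, Mul(7, Pow(c, 2))), -1)
Mul(Function('U')(7, Mul(Add(4, -2), -1)), Add(Function('z')(J), 50)) = Mul(1, Add(Mul(Pow(-1, -1), Pow(Add(1, Mul(7, -1)), -1)), 50)) = Mul(1, Add(Mul(-1, Pow(Add(1, -7), -1)), 50)) = Mul(1, Add(Mul(-1, Pow(-6, -1)), 50)) = Mul(1, Add(Mul(-1, Rational(-1, 6)), 50)) = Mul(1, Add(Rational(1, 6), 50)) = Mul(1, Rational(301, 6)) = Rational(301, 6)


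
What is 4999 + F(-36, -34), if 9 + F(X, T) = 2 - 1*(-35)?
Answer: 5027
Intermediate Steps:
F(X, T) = 28 (F(X, T) = -9 + (2 - 1*(-35)) = -9 + (2 + 35) = -9 + 37 = 28)
4999 + F(-36, -34) = 4999 + 28 = 5027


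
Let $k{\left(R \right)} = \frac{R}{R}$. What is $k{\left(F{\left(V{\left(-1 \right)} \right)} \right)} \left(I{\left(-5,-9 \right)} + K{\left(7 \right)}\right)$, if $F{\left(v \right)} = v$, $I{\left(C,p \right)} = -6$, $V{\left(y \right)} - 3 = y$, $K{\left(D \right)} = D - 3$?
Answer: $-2$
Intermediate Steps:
$K{\left(D \right)} = -3 + D$
$V{\left(y \right)} = 3 + y$
$k{\left(R \right)} = 1$
$k{\left(F{\left(V{\left(-1 \right)} \right)} \right)} \left(I{\left(-5,-9 \right)} + K{\left(7 \right)}\right) = 1 \left(-6 + \left(-3 + 7\right)\right) = 1 \left(-6 + 4\right) = 1 \left(-2\right) = -2$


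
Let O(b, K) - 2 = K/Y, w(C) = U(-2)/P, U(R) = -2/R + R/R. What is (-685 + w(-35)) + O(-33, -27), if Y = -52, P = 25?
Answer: -887121/1300 ≈ -682.40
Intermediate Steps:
U(R) = 1 - 2/R (U(R) = -2/R + 1 = 1 - 2/R)
w(C) = 2/25 (w(C) = ((-2 - 2)/(-2))/25 = -½*(-4)*(1/25) = 2*(1/25) = 2/25)
O(b, K) = 2 - K/52 (O(b, K) = 2 + K/(-52) = 2 + K*(-1/52) = 2 - K/52)
(-685 + w(-35)) + O(-33, -27) = (-685 + 2/25) + (2 - 1/52*(-27)) = -17123/25 + (2 + 27/52) = -17123/25 + 131/52 = -887121/1300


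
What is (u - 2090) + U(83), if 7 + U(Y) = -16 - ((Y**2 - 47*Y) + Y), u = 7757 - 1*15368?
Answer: -12795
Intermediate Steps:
u = -7611 (u = 7757 - 15368 = -7611)
U(Y) = -23 - Y**2 + 46*Y (U(Y) = -7 + (-16 - ((Y**2 - 47*Y) + Y)) = -7 + (-16 - (Y**2 - 46*Y)) = -7 + (-16 + (-Y**2 + 46*Y)) = -7 + (-16 - Y**2 + 46*Y) = -23 - Y**2 + 46*Y)
(u - 2090) + U(83) = (-7611 - 2090) + (-23 - 1*83**2 + 46*83) = -9701 + (-23 - 1*6889 + 3818) = -9701 + (-23 - 6889 + 3818) = -9701 - 3094 = -12795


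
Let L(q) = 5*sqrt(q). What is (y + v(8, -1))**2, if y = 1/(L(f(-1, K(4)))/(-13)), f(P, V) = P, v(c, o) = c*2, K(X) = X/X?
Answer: 6231/25 + 416*I/5 ≈ 249.24 + 83.2*I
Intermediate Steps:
K(X) = 1
v(c, o) = 2*c
y = 13*I/5 (y = 1/((5*sqrt(-1))/(-13)) = 1/((5*I)*(-1/13)) = 1/(-5*I/13) = 13*I/5 ≈ 2.6*I)
(y + v(8, -1))**2 = (13*I/5 + 2*8)**2 = (13*I/5 + 16)**2 = (16 + 13*I/5)**2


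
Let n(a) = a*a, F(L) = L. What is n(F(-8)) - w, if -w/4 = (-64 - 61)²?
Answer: 62564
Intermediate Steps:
w = -62500 (w = -4*(-64 - 61)² = -4*(-125)² = -4*15625 = -62500)
n(a) = a²
n(F(-8)) - w = (-8)² - 1*(-62500) = 64 + 62500 = 62564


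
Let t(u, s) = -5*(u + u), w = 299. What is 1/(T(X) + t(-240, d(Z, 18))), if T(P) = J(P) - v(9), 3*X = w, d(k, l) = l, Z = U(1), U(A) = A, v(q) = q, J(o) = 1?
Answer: 1/2392 ≈ 0.00041806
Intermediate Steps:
Z = 1
X = 299/3 (X = (⅓)*299 = 299/3 ≈ 99.667)
t(u, s) = -10*u
T(P) = -8 (T(P) = 1 - 1*9 = 1 - 9 = -8)
1/(T(X) + t(-240, d(Z, 18))) = 1/(-8 - 10*(-240)) = 1/(-8 + 2400) = 1/2392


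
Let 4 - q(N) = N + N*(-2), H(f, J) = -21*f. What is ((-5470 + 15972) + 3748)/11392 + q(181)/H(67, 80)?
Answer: 8971115/8014272 ≈ 1.1194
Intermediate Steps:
q(N) = 4 + N (q(N) = 4 - (N + N*(-2)) = 4 - (N - 2*N) = 4 - (-1)*N = 4 + N)
((-5470 + 15972) + 3748)/11392 + q(181)/H(67, 80) = ((-5470 + 15972) + 3748)/11392 + (4 + 181)/((-21*67)) = (10502 + 3748)*(1/11392) + 185/(-1407) = 14250*(1/11392) + 185*(-1/1407) = 7125/5696 - 185/1407 = 8971115/8014272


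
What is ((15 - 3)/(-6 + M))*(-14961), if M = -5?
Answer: 179532/11 ≈ 16321.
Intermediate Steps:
((15 - 3)/(-6 + M))*(-14961) = ((15 - 3)/(-6 - 5))*(-14961) = (12/(-11))*(-14961) = (12*(-1/11))*(-14961) = -12/11*(-14961) = 179532/11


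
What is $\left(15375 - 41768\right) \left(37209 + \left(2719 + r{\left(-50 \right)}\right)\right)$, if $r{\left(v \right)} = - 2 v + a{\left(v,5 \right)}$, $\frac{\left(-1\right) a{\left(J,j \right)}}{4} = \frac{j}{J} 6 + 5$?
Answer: $- \frac{5279972436}{5} \approx -1.056 \cdot 10^{9}$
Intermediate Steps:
$a{\left(J,j \right)} = -20 - \frac{24 j}{J}$ ($a{\left(J,j \right)} = - 4 \left(\frac{j}{J} 6 + 5\right) = - 4 \left(\frac{6 j}{J} + 5\right) = - 4 \left(5 + \frac{6 j}{J}\right) = -20 - \frac{24 j}{J}$)
$r{\left(v \right)} = -20 - \frac{120}{v} - 2 v$ ($r{\left(v \right)} = - 2 v - \left(20 + \frac{120}{v}\right) = -20 - \frac{120}{v} - 2 v$)
$\left(15375 - 41768\right) \left(37209 + \left(2719 + r{\left(-50 \right)}\right)\right) = \left(15375 - 41768\right) \left(37209 + \left(2719 - \left(-80 - \frac{12}{5}\right)\right)\right) = - 26393 \left(37209 + \left(2719 - - \frac{412}{5}\right)\right) = - 26393 \left(37209 + \left(2719 + \left(-20 + \frac{12}{5} + 100\right)\right)\right) = - 26393 \left(37209 + \left(2719 + \frac{412}{5}\right)\right) = - 26393 \left(37209 + \frac{14007}{5}\right) = \left(-26393\right) \frac{200052}{5} = - \frac{5279972436}{5}$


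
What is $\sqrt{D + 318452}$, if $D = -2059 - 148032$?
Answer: $\sqrt{168361} \approx 410.32$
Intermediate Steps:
$D = -150091$
$\sqrt{D + 318452} = \sqrt{-150091 + 318452} = \sqrt{168361}$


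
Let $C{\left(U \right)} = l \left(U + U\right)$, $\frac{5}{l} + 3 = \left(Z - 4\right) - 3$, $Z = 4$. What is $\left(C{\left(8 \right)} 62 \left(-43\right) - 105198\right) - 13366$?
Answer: $- \frac{249052}{3} \approx -83017.0$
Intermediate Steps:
$l = - \frac{5}{6}$ ($l = \frac{5}{-3 + \left(\left(4 - 4\right) - 3\right)} = \frac{5}{-3 + \left(0 - 3\right)} = \frac{5}{-3 - 3} = \frac{5}{-6} = 5 \left(- \frac{1}{6}\right) = - \frac{5}{6} \approx -0.83333$)
$C{\left(U \right)} = - \frac{5 U}{3}$ ($C{\left(U \right)} = - \frac{5 \left(U + U\right)}{6} = - \frac{5 \cdot 2 U}{6} = - \frac{5 U}{3}$)
$\left(C{\left(8 \right)} 62 \left(-43\right) - 105198\right) - 13366 = \left(\left(- \frac{5}{3}\right) 8 \cdot 62 \left(-43\right) - 105198\right) - 13366 = \left(\left(- \frac{40}{3}\right) 62 \left(-43\right) - 105198\right) - 13366 = \left(\left(- \frac{2480}{3}\right) \left(-43\right) - 105198\right) - 13366 = \left(\frac{106640}{3} - 105198\right) - 13366 = - \frac{208954}{3} - 13366 = - \frac{249052}{3}$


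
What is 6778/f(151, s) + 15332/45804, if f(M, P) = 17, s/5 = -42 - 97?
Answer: 77680039/194667 ≈ 399.04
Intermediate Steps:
s = -695 (s = 5*(-42 - 97) = 5*(-139) = -695)
6778/f(151, s) + 15332/45804 = 6778/17 + 15332/45804 = 6778*(1/17) + 15332*(1/45804) = 6778/17 + 3833/11451 = 77680039/194667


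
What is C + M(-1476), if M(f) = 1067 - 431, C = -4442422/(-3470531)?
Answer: 2211700138/3470531 ≈ 637.28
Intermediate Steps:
C = 4442422/3470531 (C = -4442422*(-1/3470531) = 4442422/3470531 ≈ 1.2800)
M(f) = 636
C + M(-1476) = 4442422/3470531 + 636 = 2211700138/3470531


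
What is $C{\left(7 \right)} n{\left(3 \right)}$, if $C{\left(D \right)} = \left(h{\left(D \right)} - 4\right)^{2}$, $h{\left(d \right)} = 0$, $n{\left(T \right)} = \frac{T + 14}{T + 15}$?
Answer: $\frac{136}{9} \approx 15.111$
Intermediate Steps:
$n{\left(T \right)} = \frac{14 + T}{15 + T}$
$C{\left(D \right)} = 16$ ($C{\left(D \right)} = \left(0 - 4\right)^{2} = \left(-4\right)^{2} = 16$)
$C{\left(7 \right)} n{\left(3 \right)} = 16 \frac{14 + 3}{15 + 3} = 16 \cdot \frac{1}{18} \cdot 17 = 16 \cdot \frac{17}{18} = \frac{136}{9}$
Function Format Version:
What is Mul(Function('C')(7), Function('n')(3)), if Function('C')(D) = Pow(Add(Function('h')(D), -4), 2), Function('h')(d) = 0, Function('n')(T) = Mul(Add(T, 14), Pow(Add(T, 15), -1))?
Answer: Rational(136, 9) ≈ 15.111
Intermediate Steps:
Function('n')(T) = Mul(Pow(Add(15, T), -1), Add(14, T)) (Function('n')(T) = Mul(Add(14, T), Pow(Add(15, T), -1)) = Mul(Pow(Add(15, T), -1), Add(14, T)))
Function('C')(D) = 16 (Function('C')(D) = Pow(Add(0, -4), 2) = Pow(-4, 2) = 16)
Mul(Function('C')(7), Function('n')(3)) = Mul(16, Mul(Pow(Add(15, 3), -1), Add(14, 3))) = Mul(16, Mul(Pow(18, -1), 17)) = Mul(16, Mul(Rational(1, 18), 17)) = Mul(16, Rational(17, 18)) = Rational(136, 9)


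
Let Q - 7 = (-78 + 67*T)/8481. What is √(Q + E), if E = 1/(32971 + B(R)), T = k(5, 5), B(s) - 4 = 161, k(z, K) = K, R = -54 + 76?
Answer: √525392621655/273372 ≈ 2.6515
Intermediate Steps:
R = 22
B(s) = 165 (B(s) = 4 + 161 = 165)
T = 5
E = 1/33136 (E = 1/(32971 + 165) = 1/33136 ≈ 3.0179e-5)
Q = 232/33 (Q = 7 + (-78 + 67*5)/8481 = 7 + (-78 + 335)*(1/8481) = 7 + 257*(1/8481) = 7 + 1/33 = 232/33 ≈ 7.0303)
√(Q + E) = √(232/33 + 1/33136) = √(7687585/1093488) = √525392621655/273372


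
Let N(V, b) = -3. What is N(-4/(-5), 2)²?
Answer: 9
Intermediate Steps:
N(-4/(-5), 2)² = (-3)² = 9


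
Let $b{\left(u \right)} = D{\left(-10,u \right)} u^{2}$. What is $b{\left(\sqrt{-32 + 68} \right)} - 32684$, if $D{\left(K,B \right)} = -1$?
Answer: $-32720$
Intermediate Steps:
$b{\left(u \right)} = - u^{2}$
$b{\left(\sqrt{-32 + 68} \right)} - 32684 = - \left(\sqrt{-32 + 68}\right)^{2} - 32684 = - \left(\sqrt{36}\right)^{2} - 32684 = - 6^{2} - 32684 = \left(-1\right) 36 - 32684 = -36 - 32684 = -32720$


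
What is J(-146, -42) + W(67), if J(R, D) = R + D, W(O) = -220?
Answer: -408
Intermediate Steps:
J(R, D) = D + R
J(-146, -42) + W(67) = (-42 - 146) - 220 = -188 - 220 = -408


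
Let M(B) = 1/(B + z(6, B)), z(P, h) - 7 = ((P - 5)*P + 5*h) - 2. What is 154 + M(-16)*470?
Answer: 2524/17 ≈ 148.47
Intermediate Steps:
z(P, h) = 5 + 5*h + P*(-5 + P) (z(P, h) = 7 + (((P - 5)*P + 5*h) - 2) = 7 + (((-5 + P)*P + 5*h) - 2) = 7 + ((P*(-5 + P) + 5*h) - 2) = 7 + ((5*h + P*(-5 + P)) - 2) = 7 + (-2 + 5*h + P*(-5 + P)) = 5 + 5*h + P*(-5 + P))
M(B) = 1/(11 + 6*B) (M(B) = 1/(B + (5 + 6**2 - 5*6 + 5*B)) = 1/(B + (5 + 36 - 30 + 5*B)) = 1/(B + (11 + 5*B)) = 1/(11 + 6*B))
154 + M(-16)*470 = 154 + 470/(11 + 6*(-16)) = 154 + 470/(11 - 96) = 154 + 470/(-85) = 154 - 1/85*470 = 154 - 94/17 = 2524/17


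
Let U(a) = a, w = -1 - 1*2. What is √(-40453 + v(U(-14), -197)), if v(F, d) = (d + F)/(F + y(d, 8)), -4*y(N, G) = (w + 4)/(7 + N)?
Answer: 9*I*√56507420733/10639 ≈ 201.09*I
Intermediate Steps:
w = -3 (w = -1 - 2 = -3)
y(N, G) = -1/(4*(7 + N)) (y(N, G) = -(-3 + 4)/(4*(7 + N)) = -1/(4*(7 + N)))
v(F, d) = (F + d)/(F - 1/(28 + 4*d)) (v(F, d) = (d + F)/(F - 1/(28 + 4*d)) = (F + d)/(F - 1/(28 + 4*d)))
√(-40453 + v(U(-14), -197)) = √(-40453 + 4*(7 - 197)*(-14 - 197)/(-1 + 4*(-14)*(7 - 197))) = √(-40453 + 4*(-190)*(-211)/(-1 + 4*(-14)*(-190))) = √(-40453 + 4*(-190)*(-211)/(-1 + 10640)) = √(-40453 + 4*(-190)*(-211)/10639) = √(-40453 + 4*(1/10639)*(-190)*(-211)) = √(-40453 + 160360/10639) = √(-430219107/10639) = 9*I*√56507420733/10639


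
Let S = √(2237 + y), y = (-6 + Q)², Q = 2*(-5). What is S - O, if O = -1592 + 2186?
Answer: -594 + 3*√277 ≈ -544.07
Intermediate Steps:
Q = -10
y = 256 (y = (-6 - 10)² = (-16)² = 256)
S = 3*√277 (S = √(2237 + 256) = √2493 = 3*√277 ≈ 49.930)
O = 594
S - O = 3*√277 - 1*594 = 3*√277 - 594 = -594 + 3*√277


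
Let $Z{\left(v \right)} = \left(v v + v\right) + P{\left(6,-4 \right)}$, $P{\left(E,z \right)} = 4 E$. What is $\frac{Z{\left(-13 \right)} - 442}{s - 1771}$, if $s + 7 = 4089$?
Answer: $- \frac{262}{2311} \approx -0.11337$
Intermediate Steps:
$s = 4082$ ($s = -7 + 4089 = 4082$)
$Z{\left(v \right)} = 24 + v + v^{2}$ ($Z{\left(v \right)} = \left(v v + v\right) + 4 \cdot 6 = \left(v^{2} + v\right) + 24 = \left(v + v^{2}\right) + 24 = 24 + v + v^{2}$)
$\frac{Z{\left(-13 \right)} - 442}{s - 1771} = \frac{\left(24 - 13 + \left(-13\right)^{2}\right) - 442}{4082 - 1771} = \frac{\left(24 - 13 + 169\right) - 442}{2311} = \left(180 - 442\right) \frac{1}{2311} = \left(-262\right) \frac{1}{2311} = - \frac{262}{2311}$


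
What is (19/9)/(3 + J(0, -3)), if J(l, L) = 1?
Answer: 19/36 ≈ 0.52778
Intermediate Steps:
(19/9)/(3 + J(0, -3)) = (19/9)/(3 + 1) = (19*(⅑))/4 = (19/9)*(¼) = 19/36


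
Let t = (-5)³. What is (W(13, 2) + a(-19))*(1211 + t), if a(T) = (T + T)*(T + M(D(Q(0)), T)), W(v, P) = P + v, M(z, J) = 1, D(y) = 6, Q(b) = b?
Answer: 759114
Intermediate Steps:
t = -125
a(T) = 2*T*(1 + T) (a(T) = (T + T)*(T + 1) = (2*T)*(1 + T) = 2*T*(1 + T))
(W(13, 2) + a(-19))*(1211 + t) = ((2 + 13) + 2*(-19)*(1 - 19))*(1211 - 125) = (15 + 2*(-19)*(-18))*1086 = (15 + 684)*1086 = 699*1086 = 759114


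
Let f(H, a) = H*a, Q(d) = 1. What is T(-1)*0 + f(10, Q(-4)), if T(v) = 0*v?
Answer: 10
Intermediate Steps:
T(v) = 0
T(-1)*0 + f(10, Q(-4)) = 0*0 + 10*1 = 0 + 10 = 10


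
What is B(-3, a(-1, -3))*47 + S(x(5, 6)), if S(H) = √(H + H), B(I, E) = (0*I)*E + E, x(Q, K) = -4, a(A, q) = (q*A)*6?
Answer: 846 + 2*I*√2 ≈ 846.0 + 2.8284*I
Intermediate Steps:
a(A, q) = 6*A*q (a(A, q) = (A*q)*6 = 6*A*q)
B(I, E) = E (B(I, E) = 0*E + E = 0 + E = E)
S(H) = √2*√H (S(H) = √(2*H) = √2*√H)
B(-3, a(-1, -3))*47 + S(x(5, 6)) = (6*(-1)*(-3))*47 + √2*√(-4) = 18*47 + √2*(2*I) = 846 + 2*I*√2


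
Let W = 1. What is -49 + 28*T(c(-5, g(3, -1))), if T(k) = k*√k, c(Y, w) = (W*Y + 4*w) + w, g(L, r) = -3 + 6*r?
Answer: -49 - 7000*I*√2 ≈ -49.0 - 9899.5*I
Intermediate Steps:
c(Y, w) = Y + 5*w (c(Y, w) = (1*Y + 4*w) + w = (Y + 4*w) + w = Y + 5*w)
T(k) = k^(3/2)
-49 + 28*T(c(-5, g(3, -1))) = -49 + 28*(-5 + 5*(-3 + 6*(-1)))^(3/2) = -49 + 28*(-5 + 5*(-3 - 6))^(3/2) = -49 + 28*(-5 + 5*(-9))^(3/2) = -49 + 28*(-5 - 45)^(3/2) = -49 + 28*(-50)^(3/2) = -49 + 28*(-250*I*√2) = -49 - 7000*I*√2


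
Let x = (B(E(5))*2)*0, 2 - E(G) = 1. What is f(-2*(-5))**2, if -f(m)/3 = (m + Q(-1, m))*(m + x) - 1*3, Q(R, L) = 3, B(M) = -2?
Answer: 145161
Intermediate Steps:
E(G) = 1 (E(G) = 2 - 1*1 = 2 - 1 = 1)
x = 0 (x = -2*2*0 = -4*0 = 0)
f(m) = 9 - 3*m*(3 + m) (f(m) = -3*((m + 3)*(m + 0) - 1*3) = -3*((3 + m)*m - 3) = -3*(m*(3 + m) - 3) = -3*(-3 + m*(3 + m)) = 9 - 3*m*(3 + m))
f(-2*(-5))**2 = (9 - (-18)*(-5) - 3*(-2*(-5))**2)**2 = (9 - 9*10 - 3*10**2)**2 = (9 - 90 - 3*100)**2 = (9 - 90 - 300)**2 = (-381)**2 = 145161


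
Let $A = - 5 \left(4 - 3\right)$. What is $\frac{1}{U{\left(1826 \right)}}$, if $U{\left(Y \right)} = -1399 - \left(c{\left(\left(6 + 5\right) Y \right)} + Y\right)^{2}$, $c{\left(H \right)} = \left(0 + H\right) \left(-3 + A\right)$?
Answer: $- \frac{1}{25237136443} \approx -3.9624 \cdot 10^{-11}$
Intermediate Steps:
$A = -5$ ($A = \left(-5\right) 1 = -5$)
$c{\left(H \right)} = - 8 H$ ($c{\left(H \right)} = \left(0 + H\right) \left(-3 - 5\right) = H \left(-8\right) = - 8 H$)
$U{\left(Y \right)} = -1399 - 7569 Y^{2}$ ($U{\left(Y \right)} = -1399 - \left(- 8 \left(6 + 5\right) Y + Y\right)^{2} = -1399 - \left(- 8 \cdot 11 Y + Y\right)^{2} = -1399 - \left(- 88 Y + Y\right)^{2} = -1399 - \left(- 87 Y\right)^{2} = -1399 - 7569 Y^{2}$)
$\frac{1}{U{\left(1826 \right)}} = \frac{1}{-1399 - 7569 \cdot 1826^{2}} = \frac{1}{-1399 - 25237135044} = \frac{1}{-25237136443} = - \frac{1}{25237136443}$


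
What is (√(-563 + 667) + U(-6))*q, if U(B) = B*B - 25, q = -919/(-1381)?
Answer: 10109/1381 + 1838*√26/1381 ≈ 14.106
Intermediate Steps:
q = 919/1381 (q = -919*(-1/1381) = 919/1381 ≈ 0.66546)
U(B) = -25 + B² (U(B) = B² - 25 = -25 + B²)
(√(-563 + 667) + U(-6))*q = (√(-563 + 667) + (-25 + (-6)²))*(919/1381) = (√104 + (-25 + 36))*(919/1381) = (2*√26 + 11)*(919/1381) = (11 + 2*√26)*(919/1381) = 10109/1381 + 1838*√26/1381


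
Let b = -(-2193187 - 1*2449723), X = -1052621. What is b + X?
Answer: 3590289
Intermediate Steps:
b = 4642910 (b = -(-2193187 - 2449723) = -1*(-4642910) = 4642910)
b + X = 4642910 - 1052621 = 3590289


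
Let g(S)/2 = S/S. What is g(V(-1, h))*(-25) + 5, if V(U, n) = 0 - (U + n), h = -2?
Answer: -45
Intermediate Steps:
V(U, n) = -U - n (V(U, n) = 0 + (-U - n) = -U - n)
g(S) = 2 (g(S) = 2*(S/S) = 2*1 = 2)
g(V(-1, h))*(-25) + 5 = 2*(-25) + 5 = -50 + 5 = -45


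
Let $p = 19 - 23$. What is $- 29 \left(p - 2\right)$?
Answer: $174$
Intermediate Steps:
$p = -4$ ($p = 19 - 23 = -4$)
$- 29 \left(p - 2\right) = - 29 \left(-4 - 2\right) = \left(-29\right) \left(-6\right) = 174$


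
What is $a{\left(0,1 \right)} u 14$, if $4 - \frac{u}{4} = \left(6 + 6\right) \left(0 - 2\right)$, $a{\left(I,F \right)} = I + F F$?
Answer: $1568$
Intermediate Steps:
$a{\left(I,F \right)} = I + F^{2}$
$u = 112$ ($u = 16 - 4 \left(6 + 6\right) \left(0 - 2\right) = 16 - 4 \cdot 12 \left(-2\right) = 16 - -96 = 16 + 96 = 112$)
$a{\left(0,1 \right)} u 14 = \left(0 + 1^{2}\right) 112 \cdot 14 = \left(0 + 1\right) 112 \cdot 14 = 1 \cdot 112 \cdot 14 = 112 \cdot 14 = 1568$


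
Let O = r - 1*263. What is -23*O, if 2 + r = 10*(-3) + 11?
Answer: 6532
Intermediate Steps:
r = -21 (r = -2 + (10*(-3) + 11) = -2 + (-30 + 11) = -2 - 19 = -21)
O = -284 (O = -21 - 1*263 = -21 - 263 = -284)
-23*O = -23*(-284) = 6532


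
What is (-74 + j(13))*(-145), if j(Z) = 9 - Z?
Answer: 11310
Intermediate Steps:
(-74 + j(13))*(-145) = (-74 + (9 - 1*13))*(-145) = (-74 + (9 - 13))*(-145) = (-74 - 4)*(-145) = -78*(-145) = 11310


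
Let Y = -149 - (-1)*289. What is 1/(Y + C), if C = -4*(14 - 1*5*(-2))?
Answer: 1/44 ≈ 0.022727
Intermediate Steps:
Y = 140 (Y = -149 - 1*(-289) = -149 + 289 = 140)
C = -96 (C = -4*(14 - 5*(-2)) = -4*(14 + 10) = -4*24 = -96)
1/(Y + C) = 1/(140 - 96) = 1/44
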